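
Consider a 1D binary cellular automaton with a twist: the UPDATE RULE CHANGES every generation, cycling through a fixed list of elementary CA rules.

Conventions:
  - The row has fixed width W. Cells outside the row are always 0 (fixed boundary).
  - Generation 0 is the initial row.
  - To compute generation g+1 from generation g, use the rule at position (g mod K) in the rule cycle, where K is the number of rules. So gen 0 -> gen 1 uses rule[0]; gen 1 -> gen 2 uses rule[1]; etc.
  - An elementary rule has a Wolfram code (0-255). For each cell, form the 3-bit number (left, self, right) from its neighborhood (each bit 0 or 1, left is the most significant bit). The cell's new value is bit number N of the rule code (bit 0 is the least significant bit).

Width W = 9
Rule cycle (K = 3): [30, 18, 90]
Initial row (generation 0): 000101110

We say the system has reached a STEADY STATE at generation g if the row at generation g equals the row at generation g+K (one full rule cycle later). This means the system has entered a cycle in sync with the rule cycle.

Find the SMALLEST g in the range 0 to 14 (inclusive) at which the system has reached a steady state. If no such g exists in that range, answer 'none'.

Answer: 14

Derivation:
Gen 0: 000101110
Gen 1 (rule 30): 001101001
Gen 2 (rule 18): 010000110
Gen 3 (rule 90): 101001111
Gen 4 (rule 30): 101111000
Gen 5 (rule 18): 000000100
Gen 6 (rule 90): 000001010
Gen 7 (rule 30): 000011011
Gen 8 (rule 18): 000100000
Gen 9 (rule 90): 001010000
Gen 10 (rule 30): 011011000
Gen 11 (rule 18): 100000100
Gen 12 (rule 90): 010001010
Gen 13 (rule 30): 111011011
Gen 14 (rule 18): 000000000
Gen 15 (rule 90): 000000000
Gen 16 (rule 30): 000000000
Gen 17 (rule 18): 000000000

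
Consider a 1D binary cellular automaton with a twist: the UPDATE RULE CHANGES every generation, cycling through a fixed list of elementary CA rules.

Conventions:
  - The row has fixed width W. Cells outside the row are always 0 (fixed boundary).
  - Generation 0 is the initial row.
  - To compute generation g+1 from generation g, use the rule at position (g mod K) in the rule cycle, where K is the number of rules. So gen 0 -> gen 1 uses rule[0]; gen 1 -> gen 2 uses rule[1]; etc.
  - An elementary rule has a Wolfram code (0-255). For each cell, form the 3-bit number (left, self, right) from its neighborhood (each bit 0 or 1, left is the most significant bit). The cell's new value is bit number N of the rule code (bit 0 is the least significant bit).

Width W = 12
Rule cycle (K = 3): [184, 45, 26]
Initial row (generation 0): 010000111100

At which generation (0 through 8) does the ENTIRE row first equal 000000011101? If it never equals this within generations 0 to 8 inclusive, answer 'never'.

Gen 0: 010000111100
Gen 1 (rule 184): 001000111010
Gen 2 (rule 45): 101010100110
Gen 3 (rule 26): 000000011101
Gen 4 (rule 184): 000000011010
Gen 5 (rule 45): 111111010110
Gen 6 (rule 26): 100000000101
Gen 7 (rule 184): 010000000010
Gen 8 (rule 45): 010111111010

Answer: 3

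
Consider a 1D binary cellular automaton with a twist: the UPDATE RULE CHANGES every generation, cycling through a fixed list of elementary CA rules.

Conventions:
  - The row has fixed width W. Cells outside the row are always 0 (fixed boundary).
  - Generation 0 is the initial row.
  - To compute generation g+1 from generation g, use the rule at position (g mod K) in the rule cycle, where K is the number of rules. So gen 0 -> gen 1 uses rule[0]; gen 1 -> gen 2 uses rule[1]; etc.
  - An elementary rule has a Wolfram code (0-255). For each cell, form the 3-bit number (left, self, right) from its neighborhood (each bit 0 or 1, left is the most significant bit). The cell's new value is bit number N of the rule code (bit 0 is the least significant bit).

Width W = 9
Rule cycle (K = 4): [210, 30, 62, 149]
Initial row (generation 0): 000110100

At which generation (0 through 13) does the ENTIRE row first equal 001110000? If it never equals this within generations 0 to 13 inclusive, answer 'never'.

Answer: never

Derivation:
Gen 0: 000110100
Gen 1 (rule 210): 001010010
Gen 2 (rule 30): 011011111
Gen 3 (rule 62): 110110000
Gen 4 (rule 149): 000001111
Gen 5 (rule 210): 000010111
Gen 6 (rule 30): 000110100
Gen 7 (rule 62): 001101110
Gen 8 (rule 149): 100000101
Gen 9 (rule 210): 010001000
Gen 10 (rule 30): 111011100
Gen 11 (rule 62): 100110010
Gen 12 (rule 149): 110001011
Gen 13 (rule 210): 011010001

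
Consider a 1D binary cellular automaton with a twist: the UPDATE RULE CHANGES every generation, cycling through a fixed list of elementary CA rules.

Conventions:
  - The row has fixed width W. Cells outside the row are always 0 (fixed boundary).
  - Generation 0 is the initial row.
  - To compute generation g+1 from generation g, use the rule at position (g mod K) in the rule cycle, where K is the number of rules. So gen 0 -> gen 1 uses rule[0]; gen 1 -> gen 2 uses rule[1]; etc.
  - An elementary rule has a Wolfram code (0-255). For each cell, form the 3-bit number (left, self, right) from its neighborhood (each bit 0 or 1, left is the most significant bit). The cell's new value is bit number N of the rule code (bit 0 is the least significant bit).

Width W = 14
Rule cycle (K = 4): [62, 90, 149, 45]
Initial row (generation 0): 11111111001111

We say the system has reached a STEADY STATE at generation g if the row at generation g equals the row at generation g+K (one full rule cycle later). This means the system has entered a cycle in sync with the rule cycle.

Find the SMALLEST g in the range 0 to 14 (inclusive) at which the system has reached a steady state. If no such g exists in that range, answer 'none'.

Gen 0: 11111111001111
Gen 1 (rule 62): 10000000111000
Gen 2 (rule 90): 01000001101100
Gen 3 (rule 149): 01111100000011
Gen 4 (rule 45): 01000001111010
Gen 5 (rule 62): 11100011000111
Gen 6 (rule 90): 10110111101101
Gen 7 (rule 149): 10000011000001
Gen 8 (rule 45): 10111010011101
Gen 9 (rule 62): 11100111110011
Gen 10 (rule 90): 10111100011111
Gen 11 (rule 149): 10011011001110
Gen 12 (rule 45): 10010110001000
Gen 13 (rule 62): 11111101011100
Gen 14 (rule 90): 10000100010110
Gen 15 (rule 149): 11110111010001
Gen 16 (rule 45): 10001100110101
Gen 17 (rule 62): 11011011101111
Gen 18 (rule 90): 11011010101001

Answer: none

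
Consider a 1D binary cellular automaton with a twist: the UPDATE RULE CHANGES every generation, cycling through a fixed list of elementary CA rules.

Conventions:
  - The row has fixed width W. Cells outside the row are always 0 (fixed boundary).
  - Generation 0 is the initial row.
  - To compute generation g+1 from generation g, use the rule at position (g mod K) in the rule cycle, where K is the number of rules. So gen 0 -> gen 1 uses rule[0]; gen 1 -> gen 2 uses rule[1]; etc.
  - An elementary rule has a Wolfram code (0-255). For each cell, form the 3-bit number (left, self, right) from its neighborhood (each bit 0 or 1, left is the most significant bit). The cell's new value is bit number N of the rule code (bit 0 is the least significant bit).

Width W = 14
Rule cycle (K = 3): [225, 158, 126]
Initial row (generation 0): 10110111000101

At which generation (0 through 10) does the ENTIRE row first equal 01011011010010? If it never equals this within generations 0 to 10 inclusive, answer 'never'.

Answer: 1

Derivation:
Gen 0: 10110111000101
Gen 1 (rule 225): 01011011010010
Gen 2 (rule 158): 11010010011111
Gen 3 (rule 126): 11111111110001
Gen 4 (rule 225): 01111111110100
Gen 5 (rule 158): 11111111100110
Gen 6 (rule 126): 10000000111111
Gen 7 (rule 225): 00111110011111
Gen 8 (rule 158): 01111101111110
Gen 9 (rule 126): 11000111000011
Gen 10 (rule 225): 01010011011001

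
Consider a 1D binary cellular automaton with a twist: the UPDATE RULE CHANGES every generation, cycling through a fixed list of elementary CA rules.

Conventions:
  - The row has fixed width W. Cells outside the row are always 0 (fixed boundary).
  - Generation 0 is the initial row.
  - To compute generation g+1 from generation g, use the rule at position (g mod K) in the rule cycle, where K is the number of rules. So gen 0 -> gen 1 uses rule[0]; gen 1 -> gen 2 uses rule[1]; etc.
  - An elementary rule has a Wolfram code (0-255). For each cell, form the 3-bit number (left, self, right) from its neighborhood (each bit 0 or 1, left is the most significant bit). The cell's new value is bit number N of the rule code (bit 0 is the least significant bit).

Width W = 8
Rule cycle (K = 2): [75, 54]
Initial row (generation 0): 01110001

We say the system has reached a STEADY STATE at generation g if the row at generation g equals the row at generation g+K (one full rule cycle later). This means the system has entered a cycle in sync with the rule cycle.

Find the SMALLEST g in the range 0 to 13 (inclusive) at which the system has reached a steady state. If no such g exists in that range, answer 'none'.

Answer: 11

Derivation:
Gen 0: 01110001
Gen 1 (rule 75): 11010110
Gen 2 (rule 54): 00111001
Gen 3 (rule 75): 11101010
Gen 4 (rule 54): 00011111
Gen 5 (rule 75): 11110001
Gen 6 (rule 54): 00001011
Gen 7 (rule 75): 11110011
Gen 8 (rule 54): 00001100
Gen 9 (rule 75): 11111101
Gen 10 (rule 54): 00000011
Gen 11 (rule 75): 11111111
Gen 12 (rule 54): 00000000
Gen 13 (rule 75): 11111111
Gen 14 (rule 54): 00000000
Gen 15 (rule 75): 11111111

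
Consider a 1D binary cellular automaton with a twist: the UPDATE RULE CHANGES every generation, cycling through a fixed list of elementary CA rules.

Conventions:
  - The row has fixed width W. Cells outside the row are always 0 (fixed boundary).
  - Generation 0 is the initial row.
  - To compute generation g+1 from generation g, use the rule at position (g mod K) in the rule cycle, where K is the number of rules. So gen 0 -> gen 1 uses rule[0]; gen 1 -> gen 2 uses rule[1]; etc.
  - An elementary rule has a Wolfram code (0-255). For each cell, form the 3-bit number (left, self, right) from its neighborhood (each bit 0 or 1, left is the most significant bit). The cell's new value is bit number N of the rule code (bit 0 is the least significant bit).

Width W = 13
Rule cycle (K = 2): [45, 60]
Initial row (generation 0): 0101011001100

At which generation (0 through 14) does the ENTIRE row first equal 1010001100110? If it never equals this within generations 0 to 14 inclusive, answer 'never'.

Gen 0: 0101011001100
Gen 1 (rule 45): 0111110001001
Gen 2 (rule 60): 0100001001101
Gen 3 (rule 45): 0101101001011
Gen 4 (rule 60): 0111011101110
Gen 5 (rule 45): 0100110011000
Gen 6 (rule 60): 0110101010100
Gen 7 (rule 45): 0101111111101
Gen 8 (rule 60): 0111000000011
Gen 9 (rule 45): 0100011111010
Gen 10 (rule 60): 0110010000111
Gen 11 (rule 45): 0100010110100
Gen 12 (rule 60): 0110011101110
Gen 13 (rule 45): 0100010011000
Gen 14 (rule 60): 0110011010100

Answer: never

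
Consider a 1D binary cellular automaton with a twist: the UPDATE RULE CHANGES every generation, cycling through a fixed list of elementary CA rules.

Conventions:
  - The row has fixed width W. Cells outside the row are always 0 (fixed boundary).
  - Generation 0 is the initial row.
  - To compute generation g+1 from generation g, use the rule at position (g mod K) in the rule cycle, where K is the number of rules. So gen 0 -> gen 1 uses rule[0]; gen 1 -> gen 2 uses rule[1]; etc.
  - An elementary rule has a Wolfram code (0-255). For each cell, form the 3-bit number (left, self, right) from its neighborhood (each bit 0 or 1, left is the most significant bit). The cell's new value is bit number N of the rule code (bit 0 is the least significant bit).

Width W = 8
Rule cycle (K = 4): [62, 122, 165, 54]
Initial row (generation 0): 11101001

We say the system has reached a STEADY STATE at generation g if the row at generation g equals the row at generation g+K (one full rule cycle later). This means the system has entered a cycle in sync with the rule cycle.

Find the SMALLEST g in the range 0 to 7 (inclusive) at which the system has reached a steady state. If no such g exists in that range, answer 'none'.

Answer: none

Derivation:
Gen 0: 11101001
Gen 1 (rule 62): 10011111
Gen 2 (rule 122): 01110001
Gen 3 (rule 165): 00100101
Gen 4 (rule 54): 01111111
Gen 5 (rule 62): 11000000
Gen 6 (rule 122): 11100000
Gen 7 (rule 165): 01001111
Gen 8 (rule 54): 11110000
Gen 9 (rule 62): 10001000
Gen 10 (rule 122): 01010100
Gen 11 (rule 165): 01111101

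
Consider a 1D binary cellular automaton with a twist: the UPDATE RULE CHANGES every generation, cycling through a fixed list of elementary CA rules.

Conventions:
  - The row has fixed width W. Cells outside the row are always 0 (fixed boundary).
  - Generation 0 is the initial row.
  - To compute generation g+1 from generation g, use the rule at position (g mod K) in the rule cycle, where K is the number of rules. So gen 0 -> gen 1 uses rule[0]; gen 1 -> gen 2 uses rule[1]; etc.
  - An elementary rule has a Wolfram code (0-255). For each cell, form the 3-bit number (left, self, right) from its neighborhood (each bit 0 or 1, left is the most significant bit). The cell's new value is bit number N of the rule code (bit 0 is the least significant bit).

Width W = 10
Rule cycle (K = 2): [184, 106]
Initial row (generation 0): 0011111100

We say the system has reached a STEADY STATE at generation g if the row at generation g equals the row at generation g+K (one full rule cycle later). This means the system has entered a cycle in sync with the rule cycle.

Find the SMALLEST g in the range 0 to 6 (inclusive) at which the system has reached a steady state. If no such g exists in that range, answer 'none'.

Answer: 3

Derivation:
Gen 0: 0011111100
Gen 1 (rule 184): 0011111010
Gen 2 (rule 106): 0110001100
Gen 3 (rule 184): 0101001010
Gen 4 (rule 106): 1010010100
Gen 5 (rule 184): 0101001010
Gen 6 (rule 106): 1010010100
Gen 7 (rule 184): 0101001010
Gen 8 (rule 106): 1010010100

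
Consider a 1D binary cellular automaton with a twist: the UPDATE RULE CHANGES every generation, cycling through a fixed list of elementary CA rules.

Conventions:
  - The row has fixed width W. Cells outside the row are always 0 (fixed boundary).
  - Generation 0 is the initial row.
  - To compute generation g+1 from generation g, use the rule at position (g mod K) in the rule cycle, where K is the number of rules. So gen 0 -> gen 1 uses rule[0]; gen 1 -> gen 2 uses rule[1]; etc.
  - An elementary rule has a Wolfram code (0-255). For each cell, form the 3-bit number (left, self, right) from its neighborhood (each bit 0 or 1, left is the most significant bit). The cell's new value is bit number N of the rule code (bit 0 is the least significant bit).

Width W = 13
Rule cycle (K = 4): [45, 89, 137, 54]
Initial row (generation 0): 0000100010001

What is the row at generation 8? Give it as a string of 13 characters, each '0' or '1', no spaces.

Gen 0: 0000100010001
Gen 1 (rule 45): 1110101010101
Gen 2 (rule 89): 1010000000000
Gen 3 (rule 137): 0000111111111
Gen 4 (rule 54): 0001000000000
Gen 5 (rule 45): 1101011111111
Gen 6 (rule 89): 1100010000001
Gen 7 (rule 137): 1001000111100
Gen 8 (rule 54): 1111101000010

Answer: 1111101000010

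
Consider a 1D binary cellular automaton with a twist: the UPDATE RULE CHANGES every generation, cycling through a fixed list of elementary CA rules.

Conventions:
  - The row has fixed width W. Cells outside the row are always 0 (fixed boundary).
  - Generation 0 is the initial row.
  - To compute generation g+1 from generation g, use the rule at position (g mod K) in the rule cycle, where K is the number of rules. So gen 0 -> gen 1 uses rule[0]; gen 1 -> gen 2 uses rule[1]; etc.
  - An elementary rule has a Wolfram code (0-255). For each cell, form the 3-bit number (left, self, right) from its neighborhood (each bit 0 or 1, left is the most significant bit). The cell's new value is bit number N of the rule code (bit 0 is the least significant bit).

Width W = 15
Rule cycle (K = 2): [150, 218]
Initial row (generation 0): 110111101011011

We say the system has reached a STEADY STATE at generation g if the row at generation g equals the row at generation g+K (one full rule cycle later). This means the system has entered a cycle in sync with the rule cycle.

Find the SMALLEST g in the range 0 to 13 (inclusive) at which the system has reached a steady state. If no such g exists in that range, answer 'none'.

Gen 0: 110111101011011
Gen 1 (rule 150): 000011001000000
Gen 2 (rule 218): 000111110100000
Gen 3 (rule 150): 001011100110000
Gen 4 (rule 218): 010011111111000
Gen 5 (rule 150): 111101111110100
Gen 6 (rule 218): 111101111110010
Gen 7 (rule 150): 011000111101111
Gen 8 (rule 218): 111101111101111
Gen 9 (rule 150): 011000111000110
Gen 10 (rule 218): 111101111101111
Gen 11 (rule 150): 011000111000110
Gen 12 (rule 218): 111101111101111
Gen 13 (rule 150): 011000111000110
Gen 14 (rule 218): 111101111101111
Gen 15 (rule 150): 011000111000110

Answer: 8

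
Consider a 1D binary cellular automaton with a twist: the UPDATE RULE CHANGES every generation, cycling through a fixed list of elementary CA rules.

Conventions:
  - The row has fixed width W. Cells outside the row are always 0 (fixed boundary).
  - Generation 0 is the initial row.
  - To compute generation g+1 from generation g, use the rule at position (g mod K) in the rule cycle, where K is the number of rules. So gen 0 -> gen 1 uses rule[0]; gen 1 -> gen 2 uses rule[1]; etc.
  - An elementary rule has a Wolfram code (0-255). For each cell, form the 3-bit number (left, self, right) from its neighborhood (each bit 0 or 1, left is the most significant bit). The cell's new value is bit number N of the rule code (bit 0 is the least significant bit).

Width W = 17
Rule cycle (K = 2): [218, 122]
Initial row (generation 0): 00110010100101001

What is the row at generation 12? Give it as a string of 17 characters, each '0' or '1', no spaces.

Answer: 10011001100011101

Derivation:
Gen 0: 00110010100101001
Gen 1 (rule 218): 01111100011000110
Gen 2 (rule 122): 11000110111101111
Gen 3 (rule 218): 11101110111101111
Gen 4 (rule 122): 10111011100111001
Gen 5 (rule 218): 00111011111111110
Gen 6 (rule 122): 01101110000000011
Gen 7 (rule 218): 11101111000000111
Gen 8 (rule 122): 10111001100001101
Gen 9 (rule 218): 00111111110011100
Gen 10 (rule 122): 01100000011110110
Gen 11 (rule 218): 11110000111110111
Gen 12 (rule 122): 10011001100011101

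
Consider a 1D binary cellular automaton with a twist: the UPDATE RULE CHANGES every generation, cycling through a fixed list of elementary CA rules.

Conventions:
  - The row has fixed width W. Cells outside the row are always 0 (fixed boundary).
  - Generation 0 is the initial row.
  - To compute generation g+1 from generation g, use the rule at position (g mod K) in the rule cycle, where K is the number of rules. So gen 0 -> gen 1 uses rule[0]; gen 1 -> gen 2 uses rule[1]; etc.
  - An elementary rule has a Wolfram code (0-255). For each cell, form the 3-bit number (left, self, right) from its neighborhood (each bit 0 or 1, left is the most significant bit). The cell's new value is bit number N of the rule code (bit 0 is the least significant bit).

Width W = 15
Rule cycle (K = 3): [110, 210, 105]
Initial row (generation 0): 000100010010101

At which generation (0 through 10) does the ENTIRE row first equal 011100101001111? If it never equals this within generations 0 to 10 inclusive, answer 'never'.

Answer: 8

Derivation:
Gen 0: 000100010010101
Gen 1 (rule 110): 001100110111111
Gen 2 (rule 210): 010111010011111
Gen 3 (rule 105): 001101100010001
Gen 4 (rule 110): 011111100110011
Gen 5 (rule 210): 101111111011101
Gen 6 (rule 105): 011000001110110
Gen 7 (rule 110): 111000011011110
Gen 8 (rule 210): 011100101001111
Gen 9 (rule 105): 010100010001001
Gen 10 (rule 110): 111100110011011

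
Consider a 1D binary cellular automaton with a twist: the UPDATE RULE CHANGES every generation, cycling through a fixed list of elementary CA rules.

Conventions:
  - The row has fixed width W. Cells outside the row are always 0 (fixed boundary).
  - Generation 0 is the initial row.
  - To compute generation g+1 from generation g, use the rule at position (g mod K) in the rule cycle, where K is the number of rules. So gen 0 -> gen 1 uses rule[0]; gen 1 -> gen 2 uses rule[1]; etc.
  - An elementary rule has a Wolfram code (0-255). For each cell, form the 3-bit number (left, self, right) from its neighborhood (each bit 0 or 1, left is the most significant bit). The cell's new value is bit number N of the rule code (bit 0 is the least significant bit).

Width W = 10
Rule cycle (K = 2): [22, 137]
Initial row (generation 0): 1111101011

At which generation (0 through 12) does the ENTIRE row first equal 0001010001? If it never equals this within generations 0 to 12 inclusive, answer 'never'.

Gen 0: 1111101011
Gen 1 (rule 22): 0000001000
Gen 2 (rule 137): 1111100011
Gen 3 (rule 22): 0000010100
Gen 4 (rule 137): 1111000001
Gen 5 (rule 22): 0000100011
Gen 6 (rule 137): 1110001010
Gen 7 (rule 22): 0001011011
Gen 8 (rule 137): 1100010010
Gen 9 (rule 22): 0010111111
Gen 10 (rule 137): 1000111110
Gen 11 (rule 22): 1101000001
Gen 12 (rule 137): 1000011100

Answer: never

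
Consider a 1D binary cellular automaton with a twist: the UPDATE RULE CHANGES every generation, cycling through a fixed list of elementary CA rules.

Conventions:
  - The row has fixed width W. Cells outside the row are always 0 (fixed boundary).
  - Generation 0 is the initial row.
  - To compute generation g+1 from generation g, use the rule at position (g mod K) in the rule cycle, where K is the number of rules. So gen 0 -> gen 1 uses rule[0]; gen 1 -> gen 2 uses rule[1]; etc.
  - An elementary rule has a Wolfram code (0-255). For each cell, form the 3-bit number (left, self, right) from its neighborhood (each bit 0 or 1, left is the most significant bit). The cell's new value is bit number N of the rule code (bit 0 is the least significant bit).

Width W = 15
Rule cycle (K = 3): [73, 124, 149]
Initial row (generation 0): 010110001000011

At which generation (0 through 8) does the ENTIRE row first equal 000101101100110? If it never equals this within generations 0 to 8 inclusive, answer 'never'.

Gen 0: 010110001000011
Gen 1 (rule 73): 000110100011011
Gen 2 (rule 124): 000111110011111
Gen 3 (rule 149): 110011101001110
Gen 4 (rule 73): 110010100001010
Gen 5 (rule 124): 111011110001111
Gen 6 (rule 149): 010001101100110
Gen 7 (rule 73): 000101101100110
Gen 8 (rule 124): 000111111110111

Answer: 7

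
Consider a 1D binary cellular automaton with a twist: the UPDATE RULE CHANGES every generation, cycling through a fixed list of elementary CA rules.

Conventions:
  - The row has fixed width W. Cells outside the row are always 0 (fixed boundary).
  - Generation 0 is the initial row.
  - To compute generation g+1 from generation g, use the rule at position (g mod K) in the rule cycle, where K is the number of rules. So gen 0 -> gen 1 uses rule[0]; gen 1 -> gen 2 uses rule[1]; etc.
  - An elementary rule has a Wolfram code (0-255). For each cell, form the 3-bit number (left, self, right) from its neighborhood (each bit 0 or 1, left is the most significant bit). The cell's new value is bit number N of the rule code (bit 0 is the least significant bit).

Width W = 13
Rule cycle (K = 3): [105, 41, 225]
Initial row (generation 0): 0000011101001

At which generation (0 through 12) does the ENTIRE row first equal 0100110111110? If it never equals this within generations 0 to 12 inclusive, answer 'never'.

Answer: never

Derivation:
Gen 0: 0000011101001
Gen 1 (rule 105): 1111010110000
Gen 2 (rule 41): 1000101100111
Gen 3 (rule 225): 0010010100011
Gen 4 (rule 105): 1000001001011
Gen 5 (rule 41): 0011100000110
Gen 6 (rule 225): 1001101110010
Gen 7 (rule 105): 0001111010000
Gen 8 (rule 41): 1101000100111
Gen 9 (rule 225): 0110010000011
Gen 10 (rule 105): 0110000111011
Gen 11 (rule 41): 0100110100110
Gen 12 (rule 225): 0000011000010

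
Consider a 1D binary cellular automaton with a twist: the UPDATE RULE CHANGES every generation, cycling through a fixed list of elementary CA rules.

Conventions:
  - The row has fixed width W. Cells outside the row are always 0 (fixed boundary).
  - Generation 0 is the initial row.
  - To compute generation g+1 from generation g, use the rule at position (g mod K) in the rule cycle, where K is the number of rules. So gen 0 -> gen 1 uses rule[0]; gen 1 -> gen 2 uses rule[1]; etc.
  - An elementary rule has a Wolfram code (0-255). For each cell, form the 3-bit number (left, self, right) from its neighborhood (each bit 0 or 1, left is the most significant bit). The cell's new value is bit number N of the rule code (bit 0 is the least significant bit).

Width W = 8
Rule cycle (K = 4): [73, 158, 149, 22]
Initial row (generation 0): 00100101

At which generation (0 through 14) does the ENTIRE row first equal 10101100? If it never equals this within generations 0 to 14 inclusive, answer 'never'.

Gen 0: 00100101
Gen 1 (rule 73): 10000000
Gen 2 (rule 158): 11000000
Gen 3 (rule 149): 00111111
Gen 4 (rule 22): 01000000
Gen 5 (rule 73): 00011111
Gen 6 (rule 158): 00111110
Gen 7 (rule 149): 10011101
Gen 8 (rule 22): 11100001
Gen 9 (rule 73): 10101100
Gen 10 (rule 158): 10101010
Gen 11 (rule 149): 10101011
Gen 12 (rule 22): 10101000
Gen 13 (rule 73): 00000011
Gen 14 (rule 158): 00000110

Answer: 9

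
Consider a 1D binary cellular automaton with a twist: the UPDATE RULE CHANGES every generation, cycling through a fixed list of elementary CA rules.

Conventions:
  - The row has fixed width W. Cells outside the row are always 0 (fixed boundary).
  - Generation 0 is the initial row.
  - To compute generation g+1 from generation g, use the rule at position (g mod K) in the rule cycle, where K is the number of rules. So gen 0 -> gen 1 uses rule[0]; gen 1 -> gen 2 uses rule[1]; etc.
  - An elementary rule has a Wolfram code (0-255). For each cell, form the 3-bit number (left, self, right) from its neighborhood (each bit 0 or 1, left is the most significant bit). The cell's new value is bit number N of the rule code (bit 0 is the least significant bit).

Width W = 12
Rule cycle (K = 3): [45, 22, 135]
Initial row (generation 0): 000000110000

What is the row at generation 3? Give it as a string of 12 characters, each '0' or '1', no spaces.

Gen 0: 000000110000
Gen 1 (rule 45): 111110100111
Gen 2 (rule 22): 000000111000
Gen 3 (rule 135): 111111010011

Answer: 111111010011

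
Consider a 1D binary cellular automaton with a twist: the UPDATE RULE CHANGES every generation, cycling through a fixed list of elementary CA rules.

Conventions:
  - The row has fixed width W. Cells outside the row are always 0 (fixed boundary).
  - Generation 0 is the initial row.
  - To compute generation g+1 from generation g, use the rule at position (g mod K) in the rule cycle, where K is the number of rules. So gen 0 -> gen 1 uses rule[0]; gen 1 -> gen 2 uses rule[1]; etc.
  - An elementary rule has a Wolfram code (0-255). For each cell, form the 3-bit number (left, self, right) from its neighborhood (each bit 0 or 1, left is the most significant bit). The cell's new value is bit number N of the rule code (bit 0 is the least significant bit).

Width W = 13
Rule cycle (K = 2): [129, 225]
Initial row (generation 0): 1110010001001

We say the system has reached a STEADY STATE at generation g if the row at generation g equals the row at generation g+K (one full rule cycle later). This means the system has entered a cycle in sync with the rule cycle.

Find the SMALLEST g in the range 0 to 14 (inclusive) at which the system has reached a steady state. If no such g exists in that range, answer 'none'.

Answer: none

Derivation:
Gen 0: 1110010001001
Gen 1 (rule 129): 0100000100000
Gen 2 (rule 225): 0001110001111
Gen 3 (rule 129): 1100100100110
Gen 4 (rule 225): 0100000000010
Gen 5 (rule 129): 0001111111000
Gen 6 (rule 225): 1100111111011
Gen 7 (rule 129): 0000011110000
Gen 8 (rule 225): 1111001110111
Gen 9 (rule 129): 0110000100010
Gen 10 (rule 225): 0010110001000
Gen 11 (rule 129): 1000000100011
Gen 12 (rule 225): 0011110001001
Gen 13 (rule 129): 1001100100000
Gen 14 (rule 225): 0000100001111
Gen 15 (rule 129): 1110001100110
Gen 16 (rule 225): 0110100100010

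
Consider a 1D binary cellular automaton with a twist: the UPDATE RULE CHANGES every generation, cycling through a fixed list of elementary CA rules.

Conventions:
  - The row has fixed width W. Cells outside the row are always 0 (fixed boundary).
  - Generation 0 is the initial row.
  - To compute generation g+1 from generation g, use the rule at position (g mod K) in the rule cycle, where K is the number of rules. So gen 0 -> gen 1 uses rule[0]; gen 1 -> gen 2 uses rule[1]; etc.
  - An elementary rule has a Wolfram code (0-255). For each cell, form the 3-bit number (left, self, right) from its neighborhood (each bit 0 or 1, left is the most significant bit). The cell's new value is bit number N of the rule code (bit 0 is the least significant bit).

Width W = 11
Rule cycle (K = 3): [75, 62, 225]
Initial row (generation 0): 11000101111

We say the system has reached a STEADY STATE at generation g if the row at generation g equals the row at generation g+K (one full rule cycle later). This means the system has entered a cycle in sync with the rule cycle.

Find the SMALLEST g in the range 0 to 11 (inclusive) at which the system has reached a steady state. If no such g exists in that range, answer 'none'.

Gen 0: 11000101111
Gen 1 (rule 75): 11011001001
Gen 2 (rule 62): 10110111111
Gen 3 (rule 225): 01011011111
Gen 4 (rule 75): 10011010001
Gen 5 (rule 62): 11110111011
Gen 6 (rule 225): 01111011101
Gen 7 (rule 75): 11001010100
Gen 8 (rule 62): 10111111110
Gen 9 (rule 225): 01011111110
Gen 10 (rule 75): 10010000010
Gen 11 (rule 62): 11111000111
Gen 12 (rule 225): 01111010011
Gen 13 (rule 75): 11001000111
Gen 14 (rule 62): 10111101100

Answer: none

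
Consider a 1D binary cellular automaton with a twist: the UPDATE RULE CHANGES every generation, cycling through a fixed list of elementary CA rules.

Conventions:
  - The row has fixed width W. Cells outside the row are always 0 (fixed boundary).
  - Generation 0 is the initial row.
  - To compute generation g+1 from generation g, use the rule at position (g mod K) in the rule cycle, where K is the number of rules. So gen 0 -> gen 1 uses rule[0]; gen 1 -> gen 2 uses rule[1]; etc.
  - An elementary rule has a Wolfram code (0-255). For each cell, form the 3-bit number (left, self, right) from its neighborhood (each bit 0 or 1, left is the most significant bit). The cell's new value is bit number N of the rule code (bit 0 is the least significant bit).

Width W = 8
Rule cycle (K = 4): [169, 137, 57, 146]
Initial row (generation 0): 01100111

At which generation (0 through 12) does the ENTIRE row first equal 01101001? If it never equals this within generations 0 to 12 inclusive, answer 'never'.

Answer: never

Derivation:
Gen 0: 01100111
Gen 1 (rule 169): 01000110
Gen 2 (rule 137): 00010100
Gen 3 (rule 57): 11001011
Gen 4 (rule 146): 00110000
Gen 5 (rule 169): 10100111
Gen 6 (rule 137): 00000110
Gen 7 (rule 57): 11110101
Gen 8 (rule 146): 01100000
Gen 9 (rule 169): 01001111
Gen 10 (rule 137): 00001110
Gen 11 (rule 57): 11101001
Gen 12 (rule 146): 01000110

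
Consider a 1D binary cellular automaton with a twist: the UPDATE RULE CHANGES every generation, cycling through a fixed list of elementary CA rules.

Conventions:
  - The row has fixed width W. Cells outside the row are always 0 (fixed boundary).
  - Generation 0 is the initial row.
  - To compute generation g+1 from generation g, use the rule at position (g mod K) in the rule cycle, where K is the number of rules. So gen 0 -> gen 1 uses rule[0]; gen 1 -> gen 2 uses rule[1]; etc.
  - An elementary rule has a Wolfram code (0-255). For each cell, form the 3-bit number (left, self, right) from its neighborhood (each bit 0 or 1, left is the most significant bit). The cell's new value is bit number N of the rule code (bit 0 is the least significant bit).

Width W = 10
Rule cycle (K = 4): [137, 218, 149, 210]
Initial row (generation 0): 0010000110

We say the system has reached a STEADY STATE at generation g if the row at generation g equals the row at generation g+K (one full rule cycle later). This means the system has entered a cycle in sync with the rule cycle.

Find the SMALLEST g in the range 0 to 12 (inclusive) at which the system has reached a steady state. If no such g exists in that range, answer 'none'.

Gen 0: 0010000110
Gen 1 (rule 137): 1000110100
Gen 2 (rule 218): 0101110010
Gen 3 (rule 149): 0100101011
Gen 4 (rule 210): 1011000001
Gen 5 (rule 137): 0010011100
Gen 6 (rule 218): 0101111110
Gen 7 (rule 149): 0100111101
Gen 8 (rule 210): 1011011100
Gen 9 (rule 137): 0010011001
Gen 10 (rule 218): 0101111110
Gen 11 (rule 149): 0100111101
Gen 12 (rule 210): 1011011100
Gen 13 (rule 137): 0010011001
Gen 14 (rule 218): 0101111110
Gen 15 (rule 149): 0100111101
Gen 16 (rule 210): 1011011100

Answer: 6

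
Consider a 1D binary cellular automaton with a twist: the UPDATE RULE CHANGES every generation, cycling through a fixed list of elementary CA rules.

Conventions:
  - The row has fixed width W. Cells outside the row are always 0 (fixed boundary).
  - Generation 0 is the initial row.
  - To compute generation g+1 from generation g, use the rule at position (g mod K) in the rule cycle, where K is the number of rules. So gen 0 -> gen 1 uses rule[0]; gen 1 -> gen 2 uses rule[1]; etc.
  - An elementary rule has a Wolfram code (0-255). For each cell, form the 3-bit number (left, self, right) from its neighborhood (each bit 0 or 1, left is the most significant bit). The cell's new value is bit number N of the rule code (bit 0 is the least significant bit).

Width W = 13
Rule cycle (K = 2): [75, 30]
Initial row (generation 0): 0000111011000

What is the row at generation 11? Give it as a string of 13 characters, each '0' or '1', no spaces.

Gen 0: 0000111011000
Gen 1 (rule 75): 1111101011011
Gen 2 (rule 30): 1000001010010
Gen 3 (rule 75): 0011110000100
Gen 4 (rule 30): 0110001001110
Gen 5 (rule 75): 1110110011010
Gen 6 (rule 30): 1000101110011
Gen 7 (rule 75): 0011001010111
Gen 8 (rule 30): 0110111010100
Gen 9 (rule 75): 1110101000001
Gen 10 (rule 30): 1000101100011
Gen 11 (rule 75): 0011001101111

Answer: 0011001101111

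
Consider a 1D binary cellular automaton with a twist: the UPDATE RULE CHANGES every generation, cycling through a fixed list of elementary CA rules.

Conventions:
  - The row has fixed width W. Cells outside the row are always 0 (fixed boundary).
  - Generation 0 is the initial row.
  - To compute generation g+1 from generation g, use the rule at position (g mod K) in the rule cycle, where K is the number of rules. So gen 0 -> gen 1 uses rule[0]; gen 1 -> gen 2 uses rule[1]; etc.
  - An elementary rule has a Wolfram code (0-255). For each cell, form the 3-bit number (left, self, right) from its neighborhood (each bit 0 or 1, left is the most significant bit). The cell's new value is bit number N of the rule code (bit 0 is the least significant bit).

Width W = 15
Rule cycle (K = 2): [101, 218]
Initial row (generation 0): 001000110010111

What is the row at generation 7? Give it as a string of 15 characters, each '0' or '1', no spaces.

Answer: 111111010110001

Derivation:
Gen 0: 001000110010111
Gen 1 (rule 101): 101010010011001
Gen 2 (rule 218): 000001101111110
Gen 3 (rule 101): 111100110000010
Gen 4 (rule 218): 111111111000101
Gen 5 (rule 101): 000000001010111
Gen 6 (rule 218): 000000010000111
Gen 7 (rule 101): 111111010110001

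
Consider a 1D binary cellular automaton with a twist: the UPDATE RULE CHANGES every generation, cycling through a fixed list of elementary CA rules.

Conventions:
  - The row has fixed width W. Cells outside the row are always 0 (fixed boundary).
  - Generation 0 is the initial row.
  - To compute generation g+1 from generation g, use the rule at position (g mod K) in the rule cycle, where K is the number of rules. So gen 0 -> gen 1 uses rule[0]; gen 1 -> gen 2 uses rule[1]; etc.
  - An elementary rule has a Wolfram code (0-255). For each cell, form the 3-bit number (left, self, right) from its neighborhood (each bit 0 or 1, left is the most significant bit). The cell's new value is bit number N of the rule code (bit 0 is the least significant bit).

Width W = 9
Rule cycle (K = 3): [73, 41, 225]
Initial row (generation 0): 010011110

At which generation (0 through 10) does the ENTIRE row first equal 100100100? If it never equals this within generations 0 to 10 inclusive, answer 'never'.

Answer: 9

Derivation:
Gen 0: 010011110
Gen 1 (rule 73): 000010010
Gen 2 (rule 41): 111000000
Gen 3 (rule 225): 011011111
Gen 4 (rule 73): 011010001
Gen 5 (rule 41): 010100100
Gen 6 (rule 225): 001000001
Gen 7 (rule 73): 100011100
Gen 8 (rule 41): 001010001
Gen 9 (rule 225): 100100100
Gen 10 (rule 73): 000000001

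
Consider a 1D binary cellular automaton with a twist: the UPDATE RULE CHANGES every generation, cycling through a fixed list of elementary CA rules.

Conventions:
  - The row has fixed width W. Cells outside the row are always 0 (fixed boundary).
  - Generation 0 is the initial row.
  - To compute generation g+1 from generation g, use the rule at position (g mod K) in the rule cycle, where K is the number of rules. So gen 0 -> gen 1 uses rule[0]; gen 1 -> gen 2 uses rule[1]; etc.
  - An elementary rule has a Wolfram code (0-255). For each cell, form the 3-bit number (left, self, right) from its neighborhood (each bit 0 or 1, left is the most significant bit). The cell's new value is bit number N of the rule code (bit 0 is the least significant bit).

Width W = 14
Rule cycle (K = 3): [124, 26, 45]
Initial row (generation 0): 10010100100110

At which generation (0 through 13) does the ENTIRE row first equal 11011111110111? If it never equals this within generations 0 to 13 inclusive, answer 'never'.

Answer: 4

Derivation:
Gen 0: 10010100100110
Gen 1 (rule 124): 11011110110111
Gen 2 (rule 26): 10010000100100
Gen 3 (rule 45): 10010110100101
Gen 4 (rule 124): 11011111110111
Gen 5 (rule 26): 10010000000100
Gen 6 (rule 45): 10010111110101
Gen 7 (rule 124): 11011100011111
Gen 8 (rule 26): 10010010110000
Gen 9 (rule 45): 10010011100111
Gen 10 (rule 124): 11011010110101
Gen 11 (rule 26): 10010000100000
Gen 12 (rule 45): 10010110101111
Gen 13 (rule 124): 11011111111001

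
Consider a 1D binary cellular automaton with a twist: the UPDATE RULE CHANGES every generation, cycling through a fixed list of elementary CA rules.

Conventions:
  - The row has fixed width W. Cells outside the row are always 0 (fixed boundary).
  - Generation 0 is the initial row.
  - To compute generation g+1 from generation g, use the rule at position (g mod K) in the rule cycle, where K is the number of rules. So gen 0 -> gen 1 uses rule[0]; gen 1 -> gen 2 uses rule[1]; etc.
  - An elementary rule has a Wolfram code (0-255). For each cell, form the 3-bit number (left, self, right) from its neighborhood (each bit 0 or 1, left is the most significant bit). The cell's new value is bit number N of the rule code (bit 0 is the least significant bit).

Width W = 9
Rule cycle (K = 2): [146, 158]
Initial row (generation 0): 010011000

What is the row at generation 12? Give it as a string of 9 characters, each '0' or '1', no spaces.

Answer: 000011011

Derivation:
Gen 0: 010011000
Gen 1 (rule 146): 101100100
Gen 2 (rule 158): 101011110
Gen 3 (rule 146): 000001101
Gen 4 (rule 158): 000011001
Gen 5 (rule 146): 000100110
Gen 6 (rule 158): 001111101
Gen 7 (rule 146): 010111000
Gen 8 (rule 158): 110110100
Gen 9 (rule 146): 000000010
Gen 10 (rule 158): 000000111
Gen 11 (rule 146): 000001010
Gen 12 (rule 158): 000011011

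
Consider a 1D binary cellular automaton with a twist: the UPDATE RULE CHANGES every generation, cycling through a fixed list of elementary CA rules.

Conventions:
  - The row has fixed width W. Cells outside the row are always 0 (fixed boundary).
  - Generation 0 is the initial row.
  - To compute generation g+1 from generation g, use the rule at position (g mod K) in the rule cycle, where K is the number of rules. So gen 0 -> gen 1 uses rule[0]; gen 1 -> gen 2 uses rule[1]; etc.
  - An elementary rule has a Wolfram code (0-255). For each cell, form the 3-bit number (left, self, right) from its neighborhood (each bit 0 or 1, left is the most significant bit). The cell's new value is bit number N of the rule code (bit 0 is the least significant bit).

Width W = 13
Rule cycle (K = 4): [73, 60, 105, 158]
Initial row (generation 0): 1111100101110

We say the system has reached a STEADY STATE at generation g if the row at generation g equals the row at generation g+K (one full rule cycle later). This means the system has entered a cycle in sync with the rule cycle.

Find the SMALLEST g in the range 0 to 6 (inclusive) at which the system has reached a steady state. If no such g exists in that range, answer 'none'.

Gen 0: 1111100101110
Gen 1 (rule 73): 1000100001010
Gen 2 (rule 60): 1100110001111
Gen 3 (rule 105): 1100110101001
Gen 4 (rule 158): 1011100101111
Gen 5 (rule 73): 0010100001001
Gen 6 (rule 60): 0011110001101
Gen 7 (rule 105): 1010010101110
Gen 8 (rule 158): 1011110101101
Gen 9 (rule 73): 0010010001100
Gen 10 (rule 60): 0011011001010

Answer: none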